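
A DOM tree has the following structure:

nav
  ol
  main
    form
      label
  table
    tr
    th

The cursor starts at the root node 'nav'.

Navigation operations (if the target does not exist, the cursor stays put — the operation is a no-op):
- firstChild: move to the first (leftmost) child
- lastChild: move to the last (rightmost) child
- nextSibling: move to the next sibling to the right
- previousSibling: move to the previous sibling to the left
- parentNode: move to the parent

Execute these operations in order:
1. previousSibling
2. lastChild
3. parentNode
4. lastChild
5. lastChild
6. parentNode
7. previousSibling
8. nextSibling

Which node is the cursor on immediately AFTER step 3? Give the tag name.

After 1 (previousSibling): nav (no-op, stayed)
After 2 (lastChild): table
After 3 (parentNode): nav

Answer: nav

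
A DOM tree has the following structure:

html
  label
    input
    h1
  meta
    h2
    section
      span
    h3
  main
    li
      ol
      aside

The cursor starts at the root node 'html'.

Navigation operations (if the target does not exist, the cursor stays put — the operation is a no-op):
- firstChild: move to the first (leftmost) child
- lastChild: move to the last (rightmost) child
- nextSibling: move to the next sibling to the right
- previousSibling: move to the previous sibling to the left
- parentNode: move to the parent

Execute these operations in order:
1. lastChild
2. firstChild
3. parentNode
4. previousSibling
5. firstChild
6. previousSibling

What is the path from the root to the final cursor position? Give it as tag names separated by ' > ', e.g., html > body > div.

After 1 (lastChild): main
After 2 (firstChild): li
After 3 (parentNode): main
After 4 (previousSibling): meta
After 5 (firstChild): h2
After 6 (previousSibling): h2 (no-op, stayed)

Answer: html > meta > h2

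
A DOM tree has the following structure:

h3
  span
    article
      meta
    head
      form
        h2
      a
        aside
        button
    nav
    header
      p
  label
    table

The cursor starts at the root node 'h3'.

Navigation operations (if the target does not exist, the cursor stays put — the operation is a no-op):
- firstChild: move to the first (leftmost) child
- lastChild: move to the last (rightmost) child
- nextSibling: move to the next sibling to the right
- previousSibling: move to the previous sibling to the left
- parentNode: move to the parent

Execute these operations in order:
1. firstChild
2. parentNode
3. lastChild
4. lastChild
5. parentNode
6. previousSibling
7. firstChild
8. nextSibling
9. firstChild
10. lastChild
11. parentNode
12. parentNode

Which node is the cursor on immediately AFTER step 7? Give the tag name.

Answer: article

Derivation:
After 1 (firstChild): span
After 2 (parentNode): h3
After 3 (lastChild): label
After 4 (lastChild): table
After 5 (parentNode): label
After 6 (previousSibling): span
After 7 (firstChild): article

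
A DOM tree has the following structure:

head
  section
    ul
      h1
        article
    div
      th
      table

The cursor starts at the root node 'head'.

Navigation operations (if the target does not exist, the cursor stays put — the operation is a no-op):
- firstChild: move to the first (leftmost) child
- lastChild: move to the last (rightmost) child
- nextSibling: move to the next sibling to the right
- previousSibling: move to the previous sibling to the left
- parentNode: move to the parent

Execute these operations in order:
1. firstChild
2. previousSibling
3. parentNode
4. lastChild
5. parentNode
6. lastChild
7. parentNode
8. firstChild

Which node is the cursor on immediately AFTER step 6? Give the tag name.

Answer: section

Derivation:
After 1 (firstChild): section
After 2 (previousSibling): section (no-op, stayed)
After 3 (parentNode): head
After 4 (lastChild): section
After 5 (parentNode): head
After 6 (lastChild): section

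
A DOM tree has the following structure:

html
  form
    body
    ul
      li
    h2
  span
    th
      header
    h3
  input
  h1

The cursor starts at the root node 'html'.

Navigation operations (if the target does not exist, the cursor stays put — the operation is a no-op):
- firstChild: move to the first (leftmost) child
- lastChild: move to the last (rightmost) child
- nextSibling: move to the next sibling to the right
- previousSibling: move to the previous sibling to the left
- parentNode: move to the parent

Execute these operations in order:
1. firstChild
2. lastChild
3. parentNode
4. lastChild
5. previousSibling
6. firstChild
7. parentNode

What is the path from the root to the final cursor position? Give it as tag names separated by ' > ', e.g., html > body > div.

After 1 (firstChild): form
After 2 (lastChild): h2
After 3 (parentNode): form
After 4 (lastChild): h2
After 5 (previousSibling): ul
After 6 (firstChild): li
After 7 (parentNode): ul

Answer: html > form > ul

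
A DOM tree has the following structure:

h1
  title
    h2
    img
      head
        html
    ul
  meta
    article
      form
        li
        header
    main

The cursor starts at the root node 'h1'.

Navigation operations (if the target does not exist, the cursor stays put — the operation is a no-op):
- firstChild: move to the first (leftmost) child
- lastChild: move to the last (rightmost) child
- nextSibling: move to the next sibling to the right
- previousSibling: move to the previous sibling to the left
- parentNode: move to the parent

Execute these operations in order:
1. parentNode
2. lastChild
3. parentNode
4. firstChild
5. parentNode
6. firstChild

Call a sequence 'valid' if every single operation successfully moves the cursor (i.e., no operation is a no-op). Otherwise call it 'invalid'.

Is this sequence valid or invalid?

Answer: invalid

Derivation:
After 1 (parentNode): h1 (no-op, stayed)
After 2 (lastChild): meta
After 3 (parentNode): h1
After 4 (firstChild): title
After 5 (parentNode): h1
After 6 (firstChild): title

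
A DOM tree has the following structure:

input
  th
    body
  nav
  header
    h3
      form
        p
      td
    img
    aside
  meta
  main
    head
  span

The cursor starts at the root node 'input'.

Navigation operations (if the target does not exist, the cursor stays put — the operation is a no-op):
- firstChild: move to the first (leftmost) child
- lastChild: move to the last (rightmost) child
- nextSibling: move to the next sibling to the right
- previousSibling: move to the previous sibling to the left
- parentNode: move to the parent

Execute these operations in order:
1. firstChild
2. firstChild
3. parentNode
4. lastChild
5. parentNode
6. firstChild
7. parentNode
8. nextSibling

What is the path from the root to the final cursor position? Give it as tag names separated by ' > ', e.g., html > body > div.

Answer: input > nav

Derivation:
After 1 (firstChild): th
After 2 (firstChild): body
After 3 (parentNode): th
After 4 (lastChild): body
After 5 (parentNode): th
After 6 (firstChild): body
After 7 (parentNode): th
After 8 (nextSibling): nav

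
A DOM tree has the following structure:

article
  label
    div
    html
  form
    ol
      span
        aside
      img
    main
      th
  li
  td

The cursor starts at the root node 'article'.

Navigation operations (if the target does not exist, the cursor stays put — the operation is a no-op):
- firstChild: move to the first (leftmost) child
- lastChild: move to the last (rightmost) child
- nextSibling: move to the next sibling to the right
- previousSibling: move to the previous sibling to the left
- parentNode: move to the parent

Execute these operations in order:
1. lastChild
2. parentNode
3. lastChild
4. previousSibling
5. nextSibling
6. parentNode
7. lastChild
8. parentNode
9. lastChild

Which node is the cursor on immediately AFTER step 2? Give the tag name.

After 1 (lastChild): td
After 2 (parentNode): article

Answer: article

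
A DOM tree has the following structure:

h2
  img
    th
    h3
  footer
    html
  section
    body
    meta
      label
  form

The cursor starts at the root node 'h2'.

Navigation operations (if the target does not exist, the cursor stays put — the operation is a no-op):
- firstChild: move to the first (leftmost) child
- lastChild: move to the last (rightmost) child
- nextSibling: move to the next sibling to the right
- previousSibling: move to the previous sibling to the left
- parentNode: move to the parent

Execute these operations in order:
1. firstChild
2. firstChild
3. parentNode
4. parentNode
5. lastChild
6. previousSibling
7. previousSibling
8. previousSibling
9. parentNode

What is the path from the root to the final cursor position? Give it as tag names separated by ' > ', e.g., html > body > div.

After 1 (firstChild): img
After 2 (firstChild): th
After 3 (parentNode): img
After 4 (parentNode): h2
After 5 (lastChild): form
After 6 (previousSibling): section
After 7 (previousSibling): footer
After 8 (previousSibling): img
After 9 (parentNode): h2

Answer: h2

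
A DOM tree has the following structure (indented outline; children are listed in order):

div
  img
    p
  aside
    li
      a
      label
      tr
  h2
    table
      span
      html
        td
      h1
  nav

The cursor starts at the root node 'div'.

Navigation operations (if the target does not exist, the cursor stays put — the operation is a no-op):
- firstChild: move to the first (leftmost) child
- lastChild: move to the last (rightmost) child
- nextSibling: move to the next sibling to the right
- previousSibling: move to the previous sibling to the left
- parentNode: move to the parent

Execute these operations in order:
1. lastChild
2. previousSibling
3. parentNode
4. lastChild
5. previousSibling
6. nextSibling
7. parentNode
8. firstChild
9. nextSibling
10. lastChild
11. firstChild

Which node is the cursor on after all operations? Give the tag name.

Answer: a

Derivation:
After 1 (lastChild): nav
After 2 (previousSibling): h2
After 3 (parentNode): div
After 4 (lastChild): nav
After 5 (previousSibling): h2
After 6 (nextSibling): nav
After 7 (parentNode): div
After 8 (firstChild): img
After 9 (nextSibling): aside
After 10 (lastChild): li
After 11 (firstChild): a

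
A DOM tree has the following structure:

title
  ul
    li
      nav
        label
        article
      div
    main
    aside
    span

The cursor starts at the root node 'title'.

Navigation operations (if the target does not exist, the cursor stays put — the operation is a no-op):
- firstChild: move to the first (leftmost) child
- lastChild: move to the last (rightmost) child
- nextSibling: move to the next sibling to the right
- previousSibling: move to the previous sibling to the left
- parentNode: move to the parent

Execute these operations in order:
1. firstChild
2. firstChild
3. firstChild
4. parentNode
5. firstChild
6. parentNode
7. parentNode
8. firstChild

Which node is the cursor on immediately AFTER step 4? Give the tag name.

After 1 (firstChild): ul
After 2 (firstChild): li
After 3 (firstChild): nav
After 4 (parentNode): li

Answer: li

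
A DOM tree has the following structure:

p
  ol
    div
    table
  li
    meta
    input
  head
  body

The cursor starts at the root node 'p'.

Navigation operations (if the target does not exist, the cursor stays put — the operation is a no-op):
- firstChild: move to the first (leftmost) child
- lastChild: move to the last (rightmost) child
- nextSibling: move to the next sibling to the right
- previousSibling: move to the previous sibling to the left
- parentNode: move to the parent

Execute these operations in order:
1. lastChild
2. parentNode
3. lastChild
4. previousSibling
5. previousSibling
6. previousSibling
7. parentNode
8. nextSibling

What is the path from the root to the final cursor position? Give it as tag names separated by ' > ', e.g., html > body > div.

After 1 (lastChild): body
After 2 (parentNode): p
After 3 (lastChild): body
After 4 (previousSibling): head
After 5 (previousSibling): li
After 6 (previousSibling): ol
After 7 (parentNode): p
After 8 (nextSibling): p (no-op, stayed)

Answer: p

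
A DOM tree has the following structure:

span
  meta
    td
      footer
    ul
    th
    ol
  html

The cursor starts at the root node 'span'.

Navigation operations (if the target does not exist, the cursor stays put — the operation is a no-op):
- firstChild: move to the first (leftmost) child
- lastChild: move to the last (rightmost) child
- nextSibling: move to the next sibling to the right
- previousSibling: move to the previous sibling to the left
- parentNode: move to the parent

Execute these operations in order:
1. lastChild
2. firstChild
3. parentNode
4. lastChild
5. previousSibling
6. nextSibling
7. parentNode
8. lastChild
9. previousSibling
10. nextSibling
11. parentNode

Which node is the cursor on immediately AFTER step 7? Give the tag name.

Answer: span

Derivation:
After 1 (lastChild): html
After 2 (firstChild): html (no-op, stayed)
After 3 (parentNode): span
After 4 (lastChild): html
After 5 (previousSibling): meta
After 6 (nextSibling): html
After 7 (parentNode): span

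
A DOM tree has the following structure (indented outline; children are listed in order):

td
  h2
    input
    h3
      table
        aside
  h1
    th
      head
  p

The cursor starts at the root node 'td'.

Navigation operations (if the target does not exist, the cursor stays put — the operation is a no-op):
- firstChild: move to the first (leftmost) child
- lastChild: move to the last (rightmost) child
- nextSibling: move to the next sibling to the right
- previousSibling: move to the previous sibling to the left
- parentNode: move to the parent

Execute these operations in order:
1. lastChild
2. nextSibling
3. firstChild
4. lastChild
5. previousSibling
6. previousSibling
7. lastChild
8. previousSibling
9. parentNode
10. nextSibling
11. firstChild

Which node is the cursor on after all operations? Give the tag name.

After 1 (lastChild): p
After 2 (nextSibling): p (no-op, stayed)
After 3 (firstChild): p (no-op, stayed)
After 4 (lastChild): p (no-op, stayed)
After 5 (previousSibling): h1
After 6 (previousSibling): h2
After 7 (lastChild): h3
After 8 (previousSibling): input
After 9 (parentNode): h2
After 10 (nextSibling): h1
After 11 (firstChild): th

Answer: th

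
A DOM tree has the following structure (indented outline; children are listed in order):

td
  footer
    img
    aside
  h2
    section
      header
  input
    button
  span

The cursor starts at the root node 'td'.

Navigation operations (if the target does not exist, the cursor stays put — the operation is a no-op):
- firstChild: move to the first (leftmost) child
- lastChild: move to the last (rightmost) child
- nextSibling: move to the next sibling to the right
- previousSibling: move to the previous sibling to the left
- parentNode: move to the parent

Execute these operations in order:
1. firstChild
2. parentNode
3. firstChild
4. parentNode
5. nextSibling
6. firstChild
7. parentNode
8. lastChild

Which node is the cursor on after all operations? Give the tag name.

After 1 (firstChild): footer
After 2 (parentNode): td
After 3 (firstChild): footer
After 4 (parentNode): td
After 5 (nextSibling): td (no-op, stayed)
After 6 (firstChild): footer
After 7 (parentNode): td
After 8 (lastChild): span

Answer: span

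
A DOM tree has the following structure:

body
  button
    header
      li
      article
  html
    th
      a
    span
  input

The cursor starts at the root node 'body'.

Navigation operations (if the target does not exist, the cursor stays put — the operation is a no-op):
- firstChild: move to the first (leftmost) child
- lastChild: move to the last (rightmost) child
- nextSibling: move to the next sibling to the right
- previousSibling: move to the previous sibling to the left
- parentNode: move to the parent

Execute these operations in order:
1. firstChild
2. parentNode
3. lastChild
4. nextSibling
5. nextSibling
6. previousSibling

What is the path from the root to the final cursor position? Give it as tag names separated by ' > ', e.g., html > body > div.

Answer: body > html

Derivation:
After 1 (firstChild): button
After 2 (parentNode): body
After 3 (lastChild): input
After 4 (nextSibling): input (no-op, stayed)
After 5 (nextSibling): input (no-op, stayed)
After 6 (previousSibling): html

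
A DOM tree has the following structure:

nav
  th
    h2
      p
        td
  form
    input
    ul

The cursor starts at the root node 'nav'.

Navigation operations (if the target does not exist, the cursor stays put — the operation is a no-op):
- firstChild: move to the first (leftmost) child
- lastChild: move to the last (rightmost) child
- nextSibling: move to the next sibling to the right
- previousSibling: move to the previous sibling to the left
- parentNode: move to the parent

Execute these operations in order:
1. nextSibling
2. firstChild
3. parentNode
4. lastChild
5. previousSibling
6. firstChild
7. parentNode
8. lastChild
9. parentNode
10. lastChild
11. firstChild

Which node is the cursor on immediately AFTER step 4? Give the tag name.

Answer: form

Derivation:
After 1 (nextSibling): nav (no-op, stayed)
After 2 (firstChild): th
After 3 (parentNode): nav
After 4 (lastChild): form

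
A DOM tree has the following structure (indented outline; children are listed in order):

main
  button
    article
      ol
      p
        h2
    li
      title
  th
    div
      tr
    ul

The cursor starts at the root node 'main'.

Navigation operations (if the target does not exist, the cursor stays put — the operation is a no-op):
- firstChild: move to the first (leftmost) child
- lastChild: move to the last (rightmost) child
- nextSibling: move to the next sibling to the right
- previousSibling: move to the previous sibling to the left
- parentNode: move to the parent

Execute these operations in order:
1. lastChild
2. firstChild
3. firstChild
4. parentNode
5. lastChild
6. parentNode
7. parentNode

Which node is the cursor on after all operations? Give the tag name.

Answer: th

Derivation:
After 1 (lastChild): th
After 2 (firstChild): div
After 3 (firstChild): tr
After 4 (parentNode): div
After 5 (lastChild): tr
After 6 (parentNode): div
After 7 (parentNode): th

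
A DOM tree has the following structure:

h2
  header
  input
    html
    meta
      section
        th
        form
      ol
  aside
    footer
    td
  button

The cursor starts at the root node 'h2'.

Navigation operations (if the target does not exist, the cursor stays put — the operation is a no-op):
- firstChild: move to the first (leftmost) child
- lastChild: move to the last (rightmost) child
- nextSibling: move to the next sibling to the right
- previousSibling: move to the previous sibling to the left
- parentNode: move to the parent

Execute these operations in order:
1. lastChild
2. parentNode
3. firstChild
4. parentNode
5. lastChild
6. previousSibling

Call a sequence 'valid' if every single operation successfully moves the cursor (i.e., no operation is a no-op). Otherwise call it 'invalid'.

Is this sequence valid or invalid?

After 1 (lastChild): button
After 2 (parentNode): h2
After 3 (firstChild): header
After 4 (parentNode): h2
After 5 (lastChild): button
After 6 (previousSibling): aside

Answer: valid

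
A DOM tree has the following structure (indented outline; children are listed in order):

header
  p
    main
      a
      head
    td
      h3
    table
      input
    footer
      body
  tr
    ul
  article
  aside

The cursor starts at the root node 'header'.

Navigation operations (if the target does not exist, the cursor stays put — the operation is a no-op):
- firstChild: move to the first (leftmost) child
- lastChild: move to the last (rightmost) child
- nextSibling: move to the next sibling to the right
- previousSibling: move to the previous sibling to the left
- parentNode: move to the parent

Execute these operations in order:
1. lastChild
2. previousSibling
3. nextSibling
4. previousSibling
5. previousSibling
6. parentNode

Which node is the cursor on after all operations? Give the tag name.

After 1 (lastChild): aside
After 2 (previousSibling): article
After 3 (nextSibling): aside
After 4 (previousSibling): article
After 5 (previousSibling): tr
After 6 (parentNode): header

Answer: header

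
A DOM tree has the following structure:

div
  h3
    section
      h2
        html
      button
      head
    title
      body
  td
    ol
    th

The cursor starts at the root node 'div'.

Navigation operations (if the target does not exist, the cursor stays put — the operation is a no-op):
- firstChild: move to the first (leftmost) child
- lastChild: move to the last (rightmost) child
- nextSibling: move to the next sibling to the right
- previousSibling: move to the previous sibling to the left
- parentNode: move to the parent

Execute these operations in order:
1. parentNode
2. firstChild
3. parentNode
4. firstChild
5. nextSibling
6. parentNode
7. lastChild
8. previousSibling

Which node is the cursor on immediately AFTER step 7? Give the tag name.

Answer: td

Derivation:
After 1 (parentNode): div (no-op, stayed)
After 2 (firstChild): h3
After 3 (parentNode): div
After 4 (firstChild): h3
After 5 (nextSibling): td
After 6 (parentNode): div
After 7 (lastChild): td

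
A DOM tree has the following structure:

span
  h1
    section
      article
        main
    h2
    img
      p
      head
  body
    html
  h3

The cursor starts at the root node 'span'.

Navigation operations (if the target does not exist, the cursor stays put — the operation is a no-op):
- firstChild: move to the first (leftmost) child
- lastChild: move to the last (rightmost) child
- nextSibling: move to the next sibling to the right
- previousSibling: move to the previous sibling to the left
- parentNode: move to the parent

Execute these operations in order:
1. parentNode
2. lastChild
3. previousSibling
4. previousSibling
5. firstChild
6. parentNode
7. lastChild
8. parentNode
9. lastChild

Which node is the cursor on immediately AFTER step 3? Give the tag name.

After 1 (parentNode): span (no-op, stayed)
After 2 (lastChild): h3
After 3 (previousSibling): body

Answer: body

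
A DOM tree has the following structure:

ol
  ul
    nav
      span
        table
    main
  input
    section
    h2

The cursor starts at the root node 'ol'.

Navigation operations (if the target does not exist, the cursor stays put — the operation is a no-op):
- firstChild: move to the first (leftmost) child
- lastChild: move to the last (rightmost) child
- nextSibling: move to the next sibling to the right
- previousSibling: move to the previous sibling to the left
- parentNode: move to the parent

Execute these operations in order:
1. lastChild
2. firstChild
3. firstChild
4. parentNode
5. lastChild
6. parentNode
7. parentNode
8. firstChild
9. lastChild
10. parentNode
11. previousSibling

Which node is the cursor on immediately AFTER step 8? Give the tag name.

After 1 (lastChild): input
After 2 (firstChild): section
After 3 (firstChild): section (no-op, stayed)
After 4 (parentNode): input
After 5 (lastChild): h2
After 6 (parentNode): input
After 7 (parentNode): ol
After 8 (firstChild): ul

Answer: ul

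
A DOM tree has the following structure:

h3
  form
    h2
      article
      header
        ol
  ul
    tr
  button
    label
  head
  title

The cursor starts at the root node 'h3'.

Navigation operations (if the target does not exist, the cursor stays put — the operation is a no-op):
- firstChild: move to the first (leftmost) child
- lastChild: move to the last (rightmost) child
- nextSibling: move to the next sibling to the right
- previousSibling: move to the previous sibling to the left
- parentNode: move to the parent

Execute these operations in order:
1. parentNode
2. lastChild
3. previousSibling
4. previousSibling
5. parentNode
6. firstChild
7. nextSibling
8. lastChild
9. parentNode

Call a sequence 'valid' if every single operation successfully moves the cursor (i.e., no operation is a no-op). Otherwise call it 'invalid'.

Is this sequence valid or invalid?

Answer: invalid

Derivation:
After 1 (parentNode): h3 (no-op, stayed)
After 2 (lastChild): title
After 3 (previousSibling): head
After 4 (previousSibling): button
After 5 (parentNode): h3
After 6 (firstChild): form
After 7 (nextSibling): ul
After 8 (lastChild): tr
After 9 (parentNode): ul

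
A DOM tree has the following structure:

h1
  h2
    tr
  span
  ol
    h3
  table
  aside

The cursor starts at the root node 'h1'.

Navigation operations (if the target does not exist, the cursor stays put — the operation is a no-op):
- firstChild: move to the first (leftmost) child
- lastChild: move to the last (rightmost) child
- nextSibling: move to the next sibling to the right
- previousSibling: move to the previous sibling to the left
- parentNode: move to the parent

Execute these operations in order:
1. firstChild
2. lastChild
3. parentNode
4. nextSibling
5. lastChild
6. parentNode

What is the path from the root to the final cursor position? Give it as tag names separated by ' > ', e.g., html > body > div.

After 1 (firstChild): h2
After 2 (lastChild): tr
After 3 (parentNode): h2
After 4 (nextSibling): span
After 5 (lastChild): span (no-op, stayed)
After 6 (parentNode): h1

Answer: h1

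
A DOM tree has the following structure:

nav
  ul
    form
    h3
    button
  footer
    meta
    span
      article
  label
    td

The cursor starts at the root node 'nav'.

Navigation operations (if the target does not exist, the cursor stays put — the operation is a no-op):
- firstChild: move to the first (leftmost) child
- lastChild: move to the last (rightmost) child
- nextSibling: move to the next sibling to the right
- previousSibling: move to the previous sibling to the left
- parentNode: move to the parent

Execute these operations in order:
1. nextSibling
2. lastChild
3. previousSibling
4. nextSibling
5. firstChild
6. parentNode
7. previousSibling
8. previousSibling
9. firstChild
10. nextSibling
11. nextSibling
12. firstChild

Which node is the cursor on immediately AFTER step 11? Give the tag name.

Answer: button

Derivation:
After 1 (nextSibling): nav (no-op, stayed)
After 2 (lastChild): label
After 3 (previousSibling): footer
After 4 (nextSibling): label
After 5 (firstChild): td
After 6 (parentNode): label
After 7 (previousSibling): footer
After 8 (previousSibling): ul
After 9 (firstChild): form
After 10 (nextSibling): h3
After 11 (nextSibling): button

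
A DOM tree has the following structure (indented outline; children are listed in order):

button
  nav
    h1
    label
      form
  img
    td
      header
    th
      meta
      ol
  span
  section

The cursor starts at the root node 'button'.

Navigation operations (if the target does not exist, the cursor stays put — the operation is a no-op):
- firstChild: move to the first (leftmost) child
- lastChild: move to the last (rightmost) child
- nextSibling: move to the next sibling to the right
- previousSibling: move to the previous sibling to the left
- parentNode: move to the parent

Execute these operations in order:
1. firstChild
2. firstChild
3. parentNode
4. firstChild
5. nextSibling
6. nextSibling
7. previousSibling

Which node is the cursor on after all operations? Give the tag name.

After 1 (firstChild): nav
After 2 (firstChild): h1
After 3 (parentNode): nav
After 4 (firstChild): h1
After 5 (nextSibling): label
After 6 (nextSibling): label (no-op, stayed)
After 7 (previousSibling): h1

Answer: h1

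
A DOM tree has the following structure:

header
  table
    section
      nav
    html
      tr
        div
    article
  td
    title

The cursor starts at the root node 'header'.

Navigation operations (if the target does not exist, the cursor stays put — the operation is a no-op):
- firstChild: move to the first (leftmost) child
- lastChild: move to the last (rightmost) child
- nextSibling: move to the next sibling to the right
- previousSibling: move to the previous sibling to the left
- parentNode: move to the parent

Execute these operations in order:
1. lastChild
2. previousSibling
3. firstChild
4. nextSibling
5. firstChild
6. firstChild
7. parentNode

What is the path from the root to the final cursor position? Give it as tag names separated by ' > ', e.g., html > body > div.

After 1 (lastChild): td
After 2 (previousSibling): table
After 3 (firstChild): section
After 4 (nextSibling): html
After 5 (firstChild): tr
After 6 (firstChild): div
After 7 (parentNode): tr

Answer: header > table > html > tr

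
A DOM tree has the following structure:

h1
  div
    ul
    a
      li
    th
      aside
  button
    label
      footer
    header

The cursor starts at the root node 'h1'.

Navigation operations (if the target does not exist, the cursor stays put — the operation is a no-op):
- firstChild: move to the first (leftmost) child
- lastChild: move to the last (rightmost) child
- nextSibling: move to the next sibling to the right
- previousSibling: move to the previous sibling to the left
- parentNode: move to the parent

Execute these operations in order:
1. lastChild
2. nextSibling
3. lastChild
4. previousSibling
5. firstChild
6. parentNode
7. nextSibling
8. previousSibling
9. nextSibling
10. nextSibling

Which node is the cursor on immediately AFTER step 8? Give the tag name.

After 1 (lastChild): button
After 2 (nextSibling): button (no-op, stayed)
After 3 (lastChild): header
After 4 (previousSibling): label
After 5 (firstChild): footer
After 6 (parentNode): label
After 7 (nextSibling): header
After 8 (previousSibling): label

Answer: label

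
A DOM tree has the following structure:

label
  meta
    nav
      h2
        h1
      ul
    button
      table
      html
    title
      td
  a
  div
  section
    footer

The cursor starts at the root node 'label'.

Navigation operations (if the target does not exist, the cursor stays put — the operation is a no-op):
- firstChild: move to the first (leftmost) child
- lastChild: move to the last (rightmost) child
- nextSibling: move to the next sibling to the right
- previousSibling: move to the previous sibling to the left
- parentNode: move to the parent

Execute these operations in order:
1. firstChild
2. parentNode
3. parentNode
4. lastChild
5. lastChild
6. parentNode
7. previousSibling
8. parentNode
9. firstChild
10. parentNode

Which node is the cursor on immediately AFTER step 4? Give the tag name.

Answer: section

Derivation:
After 1 (firstChild): meta
After 2 (parentNode): label
After 3 (parentNode): label (no-op, stayed)
After 4 (lastChild): section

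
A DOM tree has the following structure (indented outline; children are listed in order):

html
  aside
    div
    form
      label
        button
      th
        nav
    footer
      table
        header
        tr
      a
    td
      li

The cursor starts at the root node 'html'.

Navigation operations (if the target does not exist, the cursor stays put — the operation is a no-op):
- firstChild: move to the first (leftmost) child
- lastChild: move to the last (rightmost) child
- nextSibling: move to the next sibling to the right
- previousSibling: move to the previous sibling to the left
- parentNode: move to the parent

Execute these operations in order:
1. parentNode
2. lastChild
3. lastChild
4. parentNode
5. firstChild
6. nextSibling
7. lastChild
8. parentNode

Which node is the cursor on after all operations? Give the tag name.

After 1 (parentNode): html (no-op, stayed)
After 2 (lastChild): aside
After 3 (lastChild): td
After 4 (parentNode): aside
After 5 (firstChild): div
After 6 (nextSibling): form
After 7 (lastChild): th
After 8 (parentNode): form

Answer: form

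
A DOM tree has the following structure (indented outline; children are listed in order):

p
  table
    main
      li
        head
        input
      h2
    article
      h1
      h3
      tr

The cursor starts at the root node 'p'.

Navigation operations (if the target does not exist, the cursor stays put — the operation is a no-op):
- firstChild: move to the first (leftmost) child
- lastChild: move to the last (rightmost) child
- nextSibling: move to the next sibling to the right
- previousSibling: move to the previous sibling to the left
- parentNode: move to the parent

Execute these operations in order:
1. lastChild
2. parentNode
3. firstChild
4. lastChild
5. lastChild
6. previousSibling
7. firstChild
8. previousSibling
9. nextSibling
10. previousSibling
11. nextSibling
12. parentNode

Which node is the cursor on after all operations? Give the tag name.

After 1 (lastChild): table
After 2 (parentNode): p
After 3 (firstChild): table
After 4 (lastChild): article
After 5 (lastChild): tr
After 6 (previousSibling): h3
After 7 (firstChild): h3 (no-op, stayed)
After 8 (previousSibling): h1
After 9 (nextSibling): h3
After 10 (previousSibling): h1
After 11 (nextSibling): h3
After 12 (parentNode): article

Answer: article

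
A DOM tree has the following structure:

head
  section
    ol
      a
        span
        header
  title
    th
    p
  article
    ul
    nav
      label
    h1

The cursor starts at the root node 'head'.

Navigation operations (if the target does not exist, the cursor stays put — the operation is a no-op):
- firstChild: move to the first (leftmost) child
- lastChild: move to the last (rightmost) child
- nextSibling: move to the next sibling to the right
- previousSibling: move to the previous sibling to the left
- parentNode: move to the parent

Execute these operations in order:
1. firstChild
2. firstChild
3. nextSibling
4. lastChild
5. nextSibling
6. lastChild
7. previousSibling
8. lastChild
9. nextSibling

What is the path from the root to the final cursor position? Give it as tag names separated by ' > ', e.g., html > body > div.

After 1 (firstChild): section
After 2 (firstChild): ol
After 3 (nextSibling): ol (no-op, stayed)
After 4 (lastChild): a
After 5 (nextSibling): a (no-op, stayed)
After 6 (lastChild): header
After 7 (previousSibling): span
After 8 (lastChild): span (no-op, stayed)
After 9 (nextSibling): header

Answer: head > section > ol > a > header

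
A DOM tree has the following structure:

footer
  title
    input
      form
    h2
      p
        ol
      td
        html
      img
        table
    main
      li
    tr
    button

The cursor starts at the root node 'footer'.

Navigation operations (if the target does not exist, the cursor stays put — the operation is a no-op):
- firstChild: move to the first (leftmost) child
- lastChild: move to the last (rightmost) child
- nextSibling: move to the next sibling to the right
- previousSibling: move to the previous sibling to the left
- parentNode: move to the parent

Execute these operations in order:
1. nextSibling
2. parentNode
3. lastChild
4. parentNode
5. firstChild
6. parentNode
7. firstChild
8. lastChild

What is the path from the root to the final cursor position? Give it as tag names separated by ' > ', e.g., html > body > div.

After 1 (nextSibling): footer (no-op, stayed)
After 2 (parentNode): footer (no-op, stayed)
After 3 (lastChild): title
After 4 (parentNode): footer
After 5 (firstChild): title
After 6 (parentNode): footer
After 7 (firstChild): title
After 8 (lastChild): button

Answer: footer > title > button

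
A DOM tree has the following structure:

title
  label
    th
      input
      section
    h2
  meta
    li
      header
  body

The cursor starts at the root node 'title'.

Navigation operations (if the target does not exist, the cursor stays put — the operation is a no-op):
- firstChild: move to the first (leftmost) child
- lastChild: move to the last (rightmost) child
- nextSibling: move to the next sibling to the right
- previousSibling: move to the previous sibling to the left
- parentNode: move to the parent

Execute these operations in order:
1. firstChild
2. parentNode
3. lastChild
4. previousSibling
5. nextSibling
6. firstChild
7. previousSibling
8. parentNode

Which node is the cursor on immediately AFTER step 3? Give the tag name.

Answer: body

Derivation:
After 1 (firstChild): label
After 2 (parentNode): title
After 3 (lastChild): body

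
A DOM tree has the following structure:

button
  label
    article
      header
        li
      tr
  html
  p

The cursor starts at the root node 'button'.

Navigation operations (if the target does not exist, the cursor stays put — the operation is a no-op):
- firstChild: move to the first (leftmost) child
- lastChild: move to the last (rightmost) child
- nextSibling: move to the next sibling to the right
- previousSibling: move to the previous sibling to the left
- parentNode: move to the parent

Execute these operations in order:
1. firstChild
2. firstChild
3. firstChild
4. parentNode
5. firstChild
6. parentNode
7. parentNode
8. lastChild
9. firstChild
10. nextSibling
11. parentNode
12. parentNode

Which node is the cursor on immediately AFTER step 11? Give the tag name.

After 1 (firstChild): label
After 2 (firstChild): article
After 3 (firstChild): header
After 4 (parentNode): article
After 5 (firstChild): header
After 6 (parentNode): article
After 7 (parentNode): label
After 8 (lastChild): article
After 9 (firstChild): header
After 10 (nextSibling): tr
After 11 (parentNode): article

Answer: article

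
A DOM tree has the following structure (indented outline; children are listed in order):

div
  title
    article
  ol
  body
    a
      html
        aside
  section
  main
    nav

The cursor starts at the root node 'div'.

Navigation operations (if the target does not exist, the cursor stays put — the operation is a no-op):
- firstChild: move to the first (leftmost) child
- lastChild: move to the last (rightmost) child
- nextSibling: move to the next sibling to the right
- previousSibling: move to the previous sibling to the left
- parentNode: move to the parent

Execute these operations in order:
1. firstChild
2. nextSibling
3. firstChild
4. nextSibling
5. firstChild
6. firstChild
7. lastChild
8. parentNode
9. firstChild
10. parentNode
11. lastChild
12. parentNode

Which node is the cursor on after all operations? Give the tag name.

Answer: html

Derivation:
After 1 (firstChild): title
After 2 (nextSibling): ol
After 3 (firstChild): ol (no-op, stayed)
After 4 (nextSibling): body
After 5 (firstChild): a
After 6 (firstChild): html
After 7 (lastChild): aside
After 8 (parentNode): html
After 9 (firstChild): aside
After 10 (parentNode): html
After 11 (lastChild): aside
After 12 (parentNode): html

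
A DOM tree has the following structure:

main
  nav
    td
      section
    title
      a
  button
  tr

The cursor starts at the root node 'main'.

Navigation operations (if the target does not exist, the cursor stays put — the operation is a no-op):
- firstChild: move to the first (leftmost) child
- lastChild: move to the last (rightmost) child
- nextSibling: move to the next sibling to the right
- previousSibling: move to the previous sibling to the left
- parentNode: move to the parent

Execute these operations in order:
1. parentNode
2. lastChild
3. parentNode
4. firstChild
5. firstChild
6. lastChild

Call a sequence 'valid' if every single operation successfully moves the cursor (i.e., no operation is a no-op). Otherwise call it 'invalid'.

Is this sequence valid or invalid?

After 1 (parentNode): main (no-op, stayed)
After 2 (lastChild): tr
After 3 (parentNode): main
After 4 (firstChild): nav
After 5 (firstChild): td
After 6 (lastChild): section

Answer: invalid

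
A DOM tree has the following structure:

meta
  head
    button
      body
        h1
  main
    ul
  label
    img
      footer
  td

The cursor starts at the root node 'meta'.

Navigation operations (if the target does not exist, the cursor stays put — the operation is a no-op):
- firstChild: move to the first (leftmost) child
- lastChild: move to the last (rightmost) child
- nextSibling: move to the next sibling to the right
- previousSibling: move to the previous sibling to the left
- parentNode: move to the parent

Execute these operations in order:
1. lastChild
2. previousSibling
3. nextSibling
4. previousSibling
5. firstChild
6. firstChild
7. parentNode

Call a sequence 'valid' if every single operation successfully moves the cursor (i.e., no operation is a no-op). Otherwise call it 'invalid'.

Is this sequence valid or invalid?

After 1 (lastChild): td
After 2 (previousSibling): label
After 3 (nextSibling): td
After 4 (previousSibling): label
After 5 (firstChild): img
After 6 (firstChild): footer
After 7 (parentNode): img

Answer: valid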